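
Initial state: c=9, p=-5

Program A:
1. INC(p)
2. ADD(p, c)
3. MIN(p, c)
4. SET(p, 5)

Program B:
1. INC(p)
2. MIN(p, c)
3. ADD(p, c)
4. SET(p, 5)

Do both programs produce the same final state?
Yes

Program A final state: c=9, p=5
Program B final state: c=9, p=5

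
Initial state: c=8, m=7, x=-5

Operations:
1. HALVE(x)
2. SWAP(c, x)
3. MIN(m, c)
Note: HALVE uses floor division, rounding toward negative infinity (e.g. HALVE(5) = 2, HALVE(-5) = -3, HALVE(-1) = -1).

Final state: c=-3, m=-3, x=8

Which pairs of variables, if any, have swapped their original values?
None

Comparing initial and final values:
c: 8 → -3
m: 7 → -3
x: -5 → 8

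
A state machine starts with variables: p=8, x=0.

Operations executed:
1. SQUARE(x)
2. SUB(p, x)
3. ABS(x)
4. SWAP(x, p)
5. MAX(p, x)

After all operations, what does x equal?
x = 8

Tracing execution:
Step 1: SQUARE(x) → x = 0
Step 2: SUB(p, x) → x = 0
Step 3: ABS(x) → x = 0
Step 4: SWAP(x, p) → x = 8
Step 5: MAX(p, x) → x = 8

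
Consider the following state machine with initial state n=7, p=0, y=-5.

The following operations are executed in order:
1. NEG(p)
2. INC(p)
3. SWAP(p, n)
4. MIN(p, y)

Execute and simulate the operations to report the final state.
{n: 1, p: -5, y: -5}

Step-by-step execution:
Initial: n=7, p=0, y=-5
After step 1 (NEG(p)): n=7, p=0, y=-5
After step 2 (INC(p)): n=7, p=1, y=-5
After step 3 (SWAP(p, n)): n=1, p=7, y=-5
After step 4 (MIN(p, y)): n=1, p=-5, y=-5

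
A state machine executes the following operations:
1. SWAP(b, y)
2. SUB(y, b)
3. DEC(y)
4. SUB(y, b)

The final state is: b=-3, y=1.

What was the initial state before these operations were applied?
b=-4, y=-3

Working backwards:
Final state: b=-3, y=1
Before step 4 (SUB(y, b)): b=-3, y=-2
Before step 3 (DEC(y)): b=-3, y=-1
Before step 2 (SUB(y, b)): b=-3, y=-4
Before step 1 (SWAP(b, y)): b=-4, y=-3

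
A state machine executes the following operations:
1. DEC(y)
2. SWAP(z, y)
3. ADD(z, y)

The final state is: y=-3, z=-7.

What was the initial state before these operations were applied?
y=-3, z=-3

Working backwards:
Final state: y=-3, z=-7
Before step 3 (ADD(z, y)): y=-3, z=-4
Before step 2 (SWAP(z, y)): y=-4, z=-3
Before step 1 (DEC(y)): y=-3, z=-3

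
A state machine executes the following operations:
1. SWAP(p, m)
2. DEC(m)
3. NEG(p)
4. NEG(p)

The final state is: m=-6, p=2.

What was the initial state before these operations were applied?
m=2, p=-5

Working backwards:
Final state: m=-6, p=2
Before step 4 (NEG(p)): m=-6, p=-2
Before step 3 (NEG(p)): m=-6, p=2
Before step 2 (DEC(m)): m=-5, p=2
Before step 1 (SWAP(p, m)): m=2, p=-5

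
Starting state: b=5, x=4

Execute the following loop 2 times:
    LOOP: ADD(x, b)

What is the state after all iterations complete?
b=5, x=14

Iteration trace:
Start: b=5, x=4
After iteration 1: b=5, x=9
After iteration 2: b=5, x=14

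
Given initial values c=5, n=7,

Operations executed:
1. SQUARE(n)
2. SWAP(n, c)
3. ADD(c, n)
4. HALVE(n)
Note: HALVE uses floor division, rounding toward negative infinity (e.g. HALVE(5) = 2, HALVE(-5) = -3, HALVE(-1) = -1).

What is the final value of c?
c = 54

Tracing execution:
Step 1: SQUARE(n) → c = 5
Step 2: SWAP(n, c) → c = 49
Step 3: ADD(c, n) → c = 54
Step 4: HALVE(n) → c = 54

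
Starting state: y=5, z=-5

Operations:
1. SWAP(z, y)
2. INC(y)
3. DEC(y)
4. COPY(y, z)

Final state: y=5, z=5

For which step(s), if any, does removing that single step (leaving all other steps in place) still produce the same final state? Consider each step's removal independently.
Step(s) 2, 3

Testing removal of each single step:
Without step 1: final = y=-5, z=-5 (different)
Without step 2: final = y=5, z=5 (same)
Without step 3: final = y=5, z=5 (same)
Without step 4: final = y=-5, z=5 (different)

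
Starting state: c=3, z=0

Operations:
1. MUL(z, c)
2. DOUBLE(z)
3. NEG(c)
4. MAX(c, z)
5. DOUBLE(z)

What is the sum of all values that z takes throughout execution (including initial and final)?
0

Values of z at each step:
Initial: z = 0
After step 1: z = 0
After step 2: z = 0
After step 3: z = 0
After step 4: z = 0
After step 5: z = 0
Sum = 0 + 0 + 0 + 0 + 0 + 0 = 0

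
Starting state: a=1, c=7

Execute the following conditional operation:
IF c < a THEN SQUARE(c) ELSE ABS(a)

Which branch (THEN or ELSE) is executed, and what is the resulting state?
Branch: ELSE, Final state: a=1, c=7

Evaluating condition: c < a
c = 7, a = 1
Condition is False, so ELSE branch executes
After ABS(a): a=1, c=7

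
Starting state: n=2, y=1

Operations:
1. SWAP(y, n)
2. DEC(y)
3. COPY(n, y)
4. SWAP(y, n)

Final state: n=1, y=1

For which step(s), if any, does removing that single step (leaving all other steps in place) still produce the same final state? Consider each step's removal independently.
Step(s) 3, 4

Testing removal of each single step:
Without step 1: final = n=0, y=0 (different)
Without step 2: final = n=2, y=2 (different)
Without step 3: final = n=1, y=1 (same)
Without step 4: final = n=1, y=1 (same)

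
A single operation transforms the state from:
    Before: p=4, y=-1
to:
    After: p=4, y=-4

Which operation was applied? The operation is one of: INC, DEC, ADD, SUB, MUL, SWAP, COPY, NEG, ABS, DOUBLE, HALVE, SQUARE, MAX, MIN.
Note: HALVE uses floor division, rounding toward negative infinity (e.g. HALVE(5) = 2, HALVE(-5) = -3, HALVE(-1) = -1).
MUL(y, p)

Analyzing the change:
Before: p=4, y=-1
After: p=4, y=-4
Variable y changed from -1 to -4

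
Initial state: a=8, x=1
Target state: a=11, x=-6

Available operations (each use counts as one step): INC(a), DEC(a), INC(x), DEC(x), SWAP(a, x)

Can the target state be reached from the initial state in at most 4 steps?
No

The target state cannot be reached within 4 steps.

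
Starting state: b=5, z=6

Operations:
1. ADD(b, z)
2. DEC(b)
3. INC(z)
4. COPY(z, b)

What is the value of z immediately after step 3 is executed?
z = 7

Tracing z through execution:
Initial: z = 6
After step 1 (ADD(b, z)): z = 6
After step 2 (DEC(b)): z = 6
After step 3 (INC(z)): z = 7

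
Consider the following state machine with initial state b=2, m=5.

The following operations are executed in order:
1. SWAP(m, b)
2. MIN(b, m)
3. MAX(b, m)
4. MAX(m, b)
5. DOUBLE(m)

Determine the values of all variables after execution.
{b: 2, m: 4}

Step-by-step execution:
Initial: b=2, m=5
After step 1 (SWAP(m, b)): b=5, m=2
After step 2 (MIN(b, m)): b=2, m=2
After step 3 (MAX(b, m)): b=2, m=2
After step 4 (MAX(m, b)): b=2, m=2
After step 5 (DOUBLE(m)): b=2, m=4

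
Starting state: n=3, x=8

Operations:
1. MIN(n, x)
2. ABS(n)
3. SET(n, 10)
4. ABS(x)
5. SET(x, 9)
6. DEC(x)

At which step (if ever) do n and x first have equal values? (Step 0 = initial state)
Never

n and x never become equal during execution.

Comparing values at each step:
Initial: n=3, x=8
After step 1: n=3, x=8
After step 2: n=3, x=8
After step 3: n=10, x=8
After step 4: n=10, x=8
After step 5: n=10, x=9
After step 6: n=10, x=8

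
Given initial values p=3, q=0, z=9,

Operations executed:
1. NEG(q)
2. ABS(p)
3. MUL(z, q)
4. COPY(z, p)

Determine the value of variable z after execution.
z = 3

Tracing execution:
Step 1: NEG(q) → z = 9
Step 2: ABS(p) → z = 9
Step 3: MUL(z, q) → z = 0
Step 4: COPY(z, p) → z = 3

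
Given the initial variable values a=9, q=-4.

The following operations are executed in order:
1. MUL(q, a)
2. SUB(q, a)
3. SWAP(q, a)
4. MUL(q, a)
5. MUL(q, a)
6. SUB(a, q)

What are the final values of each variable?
{a: -18270, q: 18225}

Step-by-step execution:
Initial: a=9, q=-4
After step 1 (MUL(q, a)): a=9, q=-36
After step 2 (SUB(q, a)): a=9, q=-45
After step 3 (SWAP(q, a)): a=-45, q=9
After step 4 (MUL(q, a)): a=-45, q=-405
After step 5 (MUL(q, a)): a=-45, q=18225
After step 6 (SUB(a, q)): a=-18270, q=18225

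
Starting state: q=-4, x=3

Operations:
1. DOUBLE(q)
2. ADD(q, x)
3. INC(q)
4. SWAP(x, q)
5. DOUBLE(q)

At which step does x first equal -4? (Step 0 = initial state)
Step 4

Tracing x:
Initial: x = 3
After step 1: x = 3
After step 2: x = 3
After step 3: x = 3
After step 4: x = -4 ← first occurrence
After step 5: x = -4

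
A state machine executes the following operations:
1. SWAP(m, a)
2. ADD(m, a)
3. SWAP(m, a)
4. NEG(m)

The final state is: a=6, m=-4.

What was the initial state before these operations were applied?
a=2, m=4

Working backwards:
Final state: a=6, m=-4
Before step 4 (NEG(m)): a=6, m=4
Before step 3 (SWAP(m, a)): a=4, m=6
Before step 2 (ADD(m, a)): a=4, m=2
Before step 1 (SWAP(m, a)): a=2, m=4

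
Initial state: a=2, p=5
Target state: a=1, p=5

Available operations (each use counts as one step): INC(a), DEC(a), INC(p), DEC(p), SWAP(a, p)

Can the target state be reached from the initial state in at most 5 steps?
Yes

Path (1 step): DEC(a)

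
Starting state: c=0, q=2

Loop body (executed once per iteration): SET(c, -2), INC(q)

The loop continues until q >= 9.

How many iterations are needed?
7

Tracing iterations:
Initial: c=0, q=2
After iteration 1: c=-2, q=3
After iteration 2: c=-2, q=4
After iteration 3: c=-2, q=5
After iteration 4: c=-2, q=6
After iteration 5: c=-2, q=7
After iteration 6: c=-2, q=8
After iteration 7: c=-2, q=9
q >= 9 now holds, so the loop exits after 7 iterations.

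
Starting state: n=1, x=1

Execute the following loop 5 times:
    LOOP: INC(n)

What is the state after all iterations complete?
n=6, x=1

Iteration trace:
Start: n=1, x=1
After iteration 1: n=2, x=1
After iteration 2: n=3, x=1
After iteration 3: n=4, x=1
After iteration 4: n=5, x=1
After iteration 5: n=6, x=1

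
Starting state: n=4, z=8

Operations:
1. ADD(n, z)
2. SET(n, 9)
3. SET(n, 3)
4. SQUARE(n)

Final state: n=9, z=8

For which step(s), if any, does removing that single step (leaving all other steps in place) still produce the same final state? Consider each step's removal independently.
Step(s) 1, 2

Testing removal of each single step:
Without step 1: final = n=9, z=8 (same)
Without step 2: final = n=9, z=8 (same)
Without step 3: final = n=81, z=8 (different)
Without step 4: final = n=3, z=8 (different)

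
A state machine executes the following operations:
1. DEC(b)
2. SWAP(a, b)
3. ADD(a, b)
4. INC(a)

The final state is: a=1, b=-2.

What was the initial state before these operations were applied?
a=-2, b=3

Working backwards:
Final state: a=1, b=-2
Before step 4 (INC(a)): a=0, b=-2
Before step 3 (ADD(a, b)): a=2, b=-2
Before step 2 (SWAP(a, b)): a=-2, b=2
Before step 1 (DEC(b)): a=-2, b=3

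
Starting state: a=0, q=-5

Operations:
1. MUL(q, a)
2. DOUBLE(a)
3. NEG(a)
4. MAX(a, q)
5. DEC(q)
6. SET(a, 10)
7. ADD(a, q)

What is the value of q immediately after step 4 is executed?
q = 0

Tracing q through execution:
Initial: q = -5
After step 1 (MUL(q, a)): q = 0
After step 2 (DOUBLE(a)): q = 0
After step 3 (NEG(a)): q = 0
After step 4 (MAX(a, q)): q = 0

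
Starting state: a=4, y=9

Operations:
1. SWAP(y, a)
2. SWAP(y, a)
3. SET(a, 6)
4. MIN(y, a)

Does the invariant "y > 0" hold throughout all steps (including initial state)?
Yes

The invariant holds at every step.

State at each step:
Initial: a=4, y=9
After step 1: a=9, y=4
After step 2: a=4, y=9
After step 3: a=6, y=9
After step 4: a=6, y=6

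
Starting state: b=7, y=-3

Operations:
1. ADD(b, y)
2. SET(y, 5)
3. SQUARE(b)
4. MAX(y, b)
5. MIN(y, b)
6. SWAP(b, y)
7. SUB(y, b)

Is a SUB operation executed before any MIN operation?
No

First SUB: step 7
First MIN: step 5
Since 7 > 5, MIN comes first.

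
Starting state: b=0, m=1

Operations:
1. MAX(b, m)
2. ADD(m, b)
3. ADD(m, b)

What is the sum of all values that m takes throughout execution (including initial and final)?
7

Values of m at each step:
Initial: m = 1
After step 1: m = 1
After step 2: m = 2
After step 3: m = 3
Sum = 1 + 1 + 2 + 3 = 7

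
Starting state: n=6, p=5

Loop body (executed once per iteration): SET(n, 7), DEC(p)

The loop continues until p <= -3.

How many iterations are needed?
8

Tracing iterations:
Initial: n=6, p=5
After iteration 1: n=7, p=4
After iteration 2: n=7, p=3
After iteration 3: n=7, p=2
After iteration 4: n=7, p=1
After iteration 5: n=7, p=0
After iteration 6: n=7, p=-1
After iteration 7: n=7, p=-2
After iteration 8: n=7, p=-3
p <= -3 now holds, so the loop exits after 8 iterations.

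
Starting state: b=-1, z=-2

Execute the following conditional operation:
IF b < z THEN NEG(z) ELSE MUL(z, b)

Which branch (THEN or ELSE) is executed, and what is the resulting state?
Branch: ELSE, Final state: b=-1, z=2

Evaluating condition: b < z
b = -1, z = -2
Condition is False, so ELSE branch executes
After MUL(z, b): b=-1, z=2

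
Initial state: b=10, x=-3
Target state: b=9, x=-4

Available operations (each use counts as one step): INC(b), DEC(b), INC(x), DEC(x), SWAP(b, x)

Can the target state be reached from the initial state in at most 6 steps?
Yes

Path (2 steps): DEC(b) → DEC(x)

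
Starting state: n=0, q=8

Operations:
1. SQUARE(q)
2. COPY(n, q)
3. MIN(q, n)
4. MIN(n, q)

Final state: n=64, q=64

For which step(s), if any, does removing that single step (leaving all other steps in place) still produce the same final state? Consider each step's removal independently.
Step(s) 3, 4

Testing removal of each single step:
Without step 1: final = n=8, q=8 (different)
Without step 2: final = n=0, q=0 (different)
Without step 3: final = n=64, q=64 (same)
Without step 4: final = n=64, q=64 (same)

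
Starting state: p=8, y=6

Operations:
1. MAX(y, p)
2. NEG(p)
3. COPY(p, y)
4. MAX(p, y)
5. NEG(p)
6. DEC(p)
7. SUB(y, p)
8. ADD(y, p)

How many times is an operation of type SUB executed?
1

Counting SUB operations:
Step 7: SUB(y, p) ← SUB
Total: 1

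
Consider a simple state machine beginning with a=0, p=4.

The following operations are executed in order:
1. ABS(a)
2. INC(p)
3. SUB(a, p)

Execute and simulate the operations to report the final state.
{a: -5, p: 5}

Step-by-step execution:
Initial: a=0, p=4
After step 1 (ABS(a)): a=0, p=4
After step 2 (INC(p)): a=0, p=5
After step 3 (SUB(a, p)): a=-5, p=5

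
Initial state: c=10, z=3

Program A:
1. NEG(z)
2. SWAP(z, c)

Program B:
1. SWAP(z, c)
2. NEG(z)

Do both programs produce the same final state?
No

Program A final state: c=-3, z=10
Program B final state: c=3, z=-10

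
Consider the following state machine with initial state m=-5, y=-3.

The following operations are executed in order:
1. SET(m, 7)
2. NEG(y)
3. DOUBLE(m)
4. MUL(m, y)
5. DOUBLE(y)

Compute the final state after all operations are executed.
{m: 42, y: 6}

Step-by-step execution:
Initial: m=-5, y=-3
After step 1 (SET(m, 7)): m=7, y=-3
After step 2 (NEG(y)): m=7, y=3
After step 3 (DOUBLE(m)): m=14, y=3
After step 4 (MUL(m, y)): m=42, y=3
After step 5 (DOUBLE(y)): m=42, y=6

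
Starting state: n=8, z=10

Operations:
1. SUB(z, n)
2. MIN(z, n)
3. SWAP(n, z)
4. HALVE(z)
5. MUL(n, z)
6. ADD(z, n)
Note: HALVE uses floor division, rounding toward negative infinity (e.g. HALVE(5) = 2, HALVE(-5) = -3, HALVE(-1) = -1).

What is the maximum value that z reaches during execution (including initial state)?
12

Values of z at each step:
Initial: z = 10
After step 1: z = 2
After step 2: z = 2
After step 3: z = 8
After step 4: z = 4
After step 5: z = 4
After step 6: z = 12 ← maximum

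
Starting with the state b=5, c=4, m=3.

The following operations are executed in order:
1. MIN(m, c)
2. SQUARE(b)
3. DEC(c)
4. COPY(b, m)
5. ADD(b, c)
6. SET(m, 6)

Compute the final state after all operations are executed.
{b: 6, c: 3, m: 6}

Step-by-step execution:
Initial: b=5, c=4, m=3
After step 1 (MIN(m, c)): b=5, c=4, m=3
After step 2 (SQUARE(b)): b=25, c=4, m=3
After step 3 (DEC(c)): b=25, c=3, m=3
After step 4 (COPY(b, m)): b=3, c=3, m=3
After step 5 (ADD(b, c)): b=6, c=3, m=3
After step 6 (SET(m, 6)): b=6, c=3, m=6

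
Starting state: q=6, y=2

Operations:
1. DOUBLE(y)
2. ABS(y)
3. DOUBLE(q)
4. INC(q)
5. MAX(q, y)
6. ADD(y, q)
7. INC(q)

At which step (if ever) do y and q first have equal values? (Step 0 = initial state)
Never

y and q never become equal during execution.

Comparing values at each step:
Initial: y=2, q=6
After step 1: y=4, q=6
After step 2: y=4, q=6
After step 3: y=4, q=12
After step 4: y=4, q=13
After step 5: y=4, q=13
After step 6: y=17, q=13
After step 7: y=17, q=14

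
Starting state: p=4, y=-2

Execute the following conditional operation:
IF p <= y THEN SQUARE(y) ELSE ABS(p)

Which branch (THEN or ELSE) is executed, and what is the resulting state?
Branch: ELSE, Final state: p=4, y=-2

Evaluating condition: p <= y
p = 4, y = -2
Condition is False, so ELSE branch executes
After ABS(p): p=4, y=-2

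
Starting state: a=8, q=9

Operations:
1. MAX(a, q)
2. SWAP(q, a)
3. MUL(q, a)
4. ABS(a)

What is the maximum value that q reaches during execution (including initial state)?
81

Values of q at each step:
Initial: q = 9
After step 1: q = 9
After step 2: q = 9
After step 3: q = 81 ← maximum
After step 4: q = 81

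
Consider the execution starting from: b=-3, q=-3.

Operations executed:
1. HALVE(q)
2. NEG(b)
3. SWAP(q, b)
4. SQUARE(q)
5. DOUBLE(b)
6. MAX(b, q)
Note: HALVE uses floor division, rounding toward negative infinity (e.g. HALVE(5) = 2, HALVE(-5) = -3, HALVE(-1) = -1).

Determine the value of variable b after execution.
b = 9

Tracing execution:
Step 1: HALVE(q) → b = -3
Step 2: NEG(b) → b = 3
Step 3: SWAP(q, b) → b = -2
Step 4: SQUARE(q) → b = -2
Step 5: DOUBLE(b) → b = -4
Step 6: MAX(b, q) → b = 9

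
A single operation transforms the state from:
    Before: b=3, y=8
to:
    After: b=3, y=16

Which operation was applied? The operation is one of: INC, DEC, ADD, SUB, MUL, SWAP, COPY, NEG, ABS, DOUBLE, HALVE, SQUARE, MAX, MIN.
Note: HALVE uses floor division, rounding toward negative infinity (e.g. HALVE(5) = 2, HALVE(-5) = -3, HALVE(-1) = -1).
DOUBLE(y)

Analyzing the change:
Before: b=3, y=8
After: b=3, y=16
Variable y changed from 8 to 16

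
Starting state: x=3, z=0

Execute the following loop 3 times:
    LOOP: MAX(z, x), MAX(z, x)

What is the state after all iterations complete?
x=3, z=3

Iteration trace:
Start: x=3, z=0
After iteration 1: x=3, z=3
After iteration 2: x=3, z=3
After iteration 3: x=3, z=3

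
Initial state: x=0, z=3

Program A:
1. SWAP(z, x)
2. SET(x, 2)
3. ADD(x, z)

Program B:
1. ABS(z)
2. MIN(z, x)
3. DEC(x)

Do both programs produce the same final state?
No

Program A final state: x=2, z=0
Program B final state: x=-1, z=0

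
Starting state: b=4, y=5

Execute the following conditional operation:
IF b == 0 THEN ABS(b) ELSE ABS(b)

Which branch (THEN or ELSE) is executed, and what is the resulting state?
Branch: ELSE, Final state: b=4, y=5

Evaluating condition: b == 0
b = 4
Condition is False, so ELSE branch executes
After ABS(b): b=4, y=5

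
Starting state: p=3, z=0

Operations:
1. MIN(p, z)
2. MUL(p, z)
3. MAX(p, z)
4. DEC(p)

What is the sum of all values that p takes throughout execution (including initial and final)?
2

Values of p at each step:
Initial: p = 3
After step 1: p = 0
After step 2: p = 0
After step 3: p = 0
After step 4: p = -1
Sum = 3 + 0 + 0 + 0 + -1 = 2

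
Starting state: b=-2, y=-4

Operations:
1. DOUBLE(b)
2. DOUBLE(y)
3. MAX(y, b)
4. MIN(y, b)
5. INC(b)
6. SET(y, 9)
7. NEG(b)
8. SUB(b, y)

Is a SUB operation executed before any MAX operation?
No

First SUB: step 8
First MAX: step 3
Since 8 > 3, MAX comes first.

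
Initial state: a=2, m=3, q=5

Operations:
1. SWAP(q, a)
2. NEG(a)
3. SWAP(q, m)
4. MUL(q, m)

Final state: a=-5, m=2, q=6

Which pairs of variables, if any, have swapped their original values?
None

Comparing initial and final values:
a: 2 → -5
q: 5 → 6
m: 3 → 2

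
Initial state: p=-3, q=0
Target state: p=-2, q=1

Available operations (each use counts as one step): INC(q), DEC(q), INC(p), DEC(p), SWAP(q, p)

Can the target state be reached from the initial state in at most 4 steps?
Yes

Path (2 steps): INC(q) → INC(p)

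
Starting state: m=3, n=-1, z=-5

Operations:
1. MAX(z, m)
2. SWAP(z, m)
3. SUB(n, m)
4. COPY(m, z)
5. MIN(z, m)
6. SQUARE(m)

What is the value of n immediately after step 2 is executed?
n = -1

Tracing n through execution:
Initial: n = -1
After step 1 (MAX(z, m)): n = -1
After step 2 (SWAP(z, m)): n = -1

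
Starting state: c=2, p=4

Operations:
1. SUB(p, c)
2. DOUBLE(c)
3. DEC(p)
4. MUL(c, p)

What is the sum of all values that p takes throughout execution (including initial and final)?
10

Values of p at each step:
Initial: p = 4
After step 1: p = 2
After step 2: p = 2
After step 3: p = 1
After step 4: p = 1
Sum = 4 + 2 + 2 + 1 + 1 = 10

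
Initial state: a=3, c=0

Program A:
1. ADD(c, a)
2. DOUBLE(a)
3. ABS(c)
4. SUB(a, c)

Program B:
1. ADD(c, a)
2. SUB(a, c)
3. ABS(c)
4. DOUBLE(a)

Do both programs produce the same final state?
No

Program A final state: a=3, c=3
Program B final state: a=0, c=3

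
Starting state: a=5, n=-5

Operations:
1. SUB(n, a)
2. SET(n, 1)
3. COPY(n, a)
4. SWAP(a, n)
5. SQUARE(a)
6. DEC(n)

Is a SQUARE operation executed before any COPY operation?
No

First SQUARE: step 5
First COPY: step 3
Since 5 > 3, COPY comes first.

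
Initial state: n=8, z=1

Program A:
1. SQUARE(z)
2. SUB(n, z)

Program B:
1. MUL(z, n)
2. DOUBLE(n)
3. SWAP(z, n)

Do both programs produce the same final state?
No

Program A final state: n=7, z=1
Program B final state: n=8, z=16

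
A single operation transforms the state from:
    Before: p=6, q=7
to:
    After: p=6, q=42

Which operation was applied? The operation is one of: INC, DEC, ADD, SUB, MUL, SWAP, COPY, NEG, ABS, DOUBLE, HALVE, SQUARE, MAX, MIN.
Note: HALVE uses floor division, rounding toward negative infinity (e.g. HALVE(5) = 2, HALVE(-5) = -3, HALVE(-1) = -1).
MUL(q, p)

Analyzing the change:
Before: p=6, q=7
After: p=6, q=42
Variable q changed from 7 to 42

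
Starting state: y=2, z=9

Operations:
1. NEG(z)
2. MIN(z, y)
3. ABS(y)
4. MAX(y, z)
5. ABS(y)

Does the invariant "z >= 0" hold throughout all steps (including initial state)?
No, violated after step 1

The invariant is violated after step 1.

State at each step:
Initial: y=2, z=9
After step 1: y=2, z=-9
After step 2: y=2, z=-9
After step 3: y=2, z=-9
After step 4: y=2, z=-9
After step 5: y=2, z=-9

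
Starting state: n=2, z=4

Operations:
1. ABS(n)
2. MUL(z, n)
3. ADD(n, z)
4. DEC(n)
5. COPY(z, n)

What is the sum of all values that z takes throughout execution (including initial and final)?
41

Values of z at each step:
Initial: z = 4
After step 1: z = 4
After step 2: z = 8
After step 3: z = 8
After step 4: z = 8
After step 5: z = 9
Sum = 4 + 4 + 8 + 8 + 8 + 9 = 41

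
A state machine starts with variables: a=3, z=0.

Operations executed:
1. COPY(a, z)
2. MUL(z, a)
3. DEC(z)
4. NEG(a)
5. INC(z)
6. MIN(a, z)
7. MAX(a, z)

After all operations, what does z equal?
z = 0

Tracing execution:
Step 1: COPY(a, z) → z = 0
Step 2: MUL(z, a) → z = 0
Step 3: DEC(z) → z = -1
Step 4: NEG(a) → z = -1
Step 5: INC(z) → z = 0
Step 6: MIN(a, z) → z = 0
Step 7: MAX(a, z) → z = 0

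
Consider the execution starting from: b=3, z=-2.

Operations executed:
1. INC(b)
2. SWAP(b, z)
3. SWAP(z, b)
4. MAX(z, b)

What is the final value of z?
z = 4

Tracing execution:
Step 1: INC(b) → z = -2
Step 2: SWAP(b, z) → z = 4
Step 3: SWAP(z, b) → z = -2
Step 4: MAX(z, b) → z = 4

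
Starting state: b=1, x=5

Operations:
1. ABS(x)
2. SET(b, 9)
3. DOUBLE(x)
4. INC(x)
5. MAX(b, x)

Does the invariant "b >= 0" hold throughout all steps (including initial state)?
Yes

The invariant holds at every step.

State at each step:
Initial: b=1, x=5
After step 1: b=1, x=5
After step 2: b=9, x=5
After step 3: b=9, x=10
After step 4: b=9, x=11
After step 5: b=11, x=11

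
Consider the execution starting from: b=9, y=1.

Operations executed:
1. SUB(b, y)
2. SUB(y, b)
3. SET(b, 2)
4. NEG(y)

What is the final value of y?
y = 7

Tracing execution:
Step 1: SUB(b, y) → y = 1
Step 2: SUB(y, b) → y = -7
Step 3: SET(b, 2) → y = -7
Step 4: NEG(y) → y = 7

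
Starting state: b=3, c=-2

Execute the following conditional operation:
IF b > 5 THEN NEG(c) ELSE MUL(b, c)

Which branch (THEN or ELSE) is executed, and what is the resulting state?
Branch: ELSE, Final state: b=-6, c=-2

Evaluating condition: b > 5
b = 3
Condition is False, so ELSE branch executes
After MUL(b, c): b=-6, c=-2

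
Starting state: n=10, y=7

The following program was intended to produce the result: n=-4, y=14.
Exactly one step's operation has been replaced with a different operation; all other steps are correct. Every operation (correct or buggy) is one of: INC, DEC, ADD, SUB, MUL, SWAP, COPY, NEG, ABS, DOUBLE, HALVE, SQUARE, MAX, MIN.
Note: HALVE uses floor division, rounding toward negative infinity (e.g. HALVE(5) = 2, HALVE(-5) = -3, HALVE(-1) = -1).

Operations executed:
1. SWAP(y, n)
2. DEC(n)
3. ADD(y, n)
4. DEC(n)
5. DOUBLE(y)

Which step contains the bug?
Step 2

Trace with buggy code:
Initial: n=10, y=7
After step 1: n=7, y=10
After step 2: n=6, y=10
After step 3: n=6, y=16
After step 4: n=5, y=16
After step 5: n=5, y=32
Actual final n=5, y=32 ≠ expected n=-4, y=14.
Step 2 is the only position where a single-operation replacement can produce the expected result.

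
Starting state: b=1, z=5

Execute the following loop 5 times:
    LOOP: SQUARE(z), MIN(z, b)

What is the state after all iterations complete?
b=1, z=1

Iteration trace:
Start: b=1, z=5
After iteration 1: b=1, z=1
After iteration 2: b=1, z=1
After iteration 3: b=1, z=1
After iteration 4: b=1, z=1
After iteration 5: b=1, z=1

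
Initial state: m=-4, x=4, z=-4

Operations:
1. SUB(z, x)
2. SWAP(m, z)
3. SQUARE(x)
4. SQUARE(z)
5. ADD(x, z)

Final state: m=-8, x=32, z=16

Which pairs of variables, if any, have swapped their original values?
None

Comparing initial and final values:
z: -4 → 16
x: 4 → 32
m: -4 → -8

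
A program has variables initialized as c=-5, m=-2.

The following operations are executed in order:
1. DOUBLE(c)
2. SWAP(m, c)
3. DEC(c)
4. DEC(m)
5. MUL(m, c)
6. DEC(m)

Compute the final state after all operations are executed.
{c: -3, m: 32}

Step-by-step execution:
Initial: c=-5, m=-2
After step 1 (DOUBLE(c)): c=-10, m=-2
After step 2 (SWAP(m, c)): c=-2, m=-10
After step 3 (DEC(c)): c=-3, m=-10
After step 4 (DEC(m)): c=-3, m=-11
After step 5 (MUL(m, c)): c=-3, m=33
After step 6 (DEC(m)): c=-3, m=32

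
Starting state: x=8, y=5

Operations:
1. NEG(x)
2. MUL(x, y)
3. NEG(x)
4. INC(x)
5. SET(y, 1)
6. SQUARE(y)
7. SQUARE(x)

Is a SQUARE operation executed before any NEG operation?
No

First SQUARE: step 6
First NEG: step 1
Since 6 > 1, NEG comes first.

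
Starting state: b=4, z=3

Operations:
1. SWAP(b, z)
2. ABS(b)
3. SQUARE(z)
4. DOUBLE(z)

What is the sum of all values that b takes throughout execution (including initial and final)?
16

Values of b at each step:
Initial: b = 4
After step 1: b = 3
After step 2: b = 3
After step 3: b = 3
After step 4: b = 3
Sum = 4 + 3 + 3 + 3 + 3 = 16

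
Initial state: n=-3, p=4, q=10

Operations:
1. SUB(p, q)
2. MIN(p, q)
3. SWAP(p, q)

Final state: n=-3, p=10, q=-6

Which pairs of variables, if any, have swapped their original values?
None

Comparing initial and final values:
p: 4 → 10
n: -3 → -3
q: 10 → -6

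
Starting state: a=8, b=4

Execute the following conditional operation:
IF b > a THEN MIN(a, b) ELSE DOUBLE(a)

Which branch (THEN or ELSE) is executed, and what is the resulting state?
Branch: ELSE, Final state: a=16, b=4

Evaluating condition: b > a
b = 4, a = 8
Condition is False, so ELSE branch executes
After DOUBLE(a): a=16, b=4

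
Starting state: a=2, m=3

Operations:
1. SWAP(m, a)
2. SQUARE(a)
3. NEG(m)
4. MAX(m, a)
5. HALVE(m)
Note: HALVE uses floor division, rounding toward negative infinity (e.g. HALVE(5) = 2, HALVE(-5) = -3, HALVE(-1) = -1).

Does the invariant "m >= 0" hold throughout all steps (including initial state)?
No, violated after step 3

The invariant is violated after step 3.

State at each step:
Initial: a=2, m=3
After step 1: a=3, m=2
After step 2: a=9, m=2
After step 3: a=9, m=-2
After step 4: a=9, m=9
After step 5: a=9, m=4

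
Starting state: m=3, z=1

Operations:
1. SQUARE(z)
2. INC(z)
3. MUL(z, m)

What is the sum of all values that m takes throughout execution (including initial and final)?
12

Values of m at each step:
Initial: m = 3
After step 1: m = 3
After step 2: m = 3
After step 3: m = 3
Sum = 3 + 3 + 3 + 3 = 12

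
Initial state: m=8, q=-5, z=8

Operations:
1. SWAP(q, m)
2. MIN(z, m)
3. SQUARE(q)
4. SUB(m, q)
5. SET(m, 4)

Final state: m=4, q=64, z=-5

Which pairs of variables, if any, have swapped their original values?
None

Comparing initial and final values:
z: 8 → -5
m: 8 → 4
q: -5 → 64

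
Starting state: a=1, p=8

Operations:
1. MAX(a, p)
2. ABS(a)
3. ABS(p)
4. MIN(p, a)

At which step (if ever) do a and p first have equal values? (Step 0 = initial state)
Step 1

a and p first become equal after step 1.

Comparing values at each step:
Initial: a=1, p=8
After step 1: a=8, p=8 ← equal!
After step 2: a=8, p=8 ← equal!
After step 3: a=8, p=8 ← equal!
After step 4: a=8, p=8 ← equal!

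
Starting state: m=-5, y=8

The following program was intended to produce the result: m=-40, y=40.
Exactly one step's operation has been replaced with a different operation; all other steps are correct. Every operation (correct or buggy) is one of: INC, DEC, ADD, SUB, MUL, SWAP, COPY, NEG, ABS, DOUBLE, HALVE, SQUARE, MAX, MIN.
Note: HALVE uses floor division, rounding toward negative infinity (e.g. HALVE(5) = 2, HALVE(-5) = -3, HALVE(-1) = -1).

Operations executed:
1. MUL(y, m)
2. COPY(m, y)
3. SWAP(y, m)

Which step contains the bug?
Step 3

Trace with buggy code:
Initial: m=-5, y=8
After step 1: m=-5, y=-40
After step 2: m=-40, y=-40
After step 3: m=-40, y=-40
Actual final m=-40, y=-40 ≠ expected m=-40, y=40.
Step 3 is the only position where a single-operation replacement can produce the expected result.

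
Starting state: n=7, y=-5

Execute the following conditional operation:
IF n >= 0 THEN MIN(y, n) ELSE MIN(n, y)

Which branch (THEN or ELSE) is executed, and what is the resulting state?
Branch: THEN, Final state: n=7, y=-5

Evaluating condition: n >= 0
n = 7
Condition is True, so THEN branch executes
After MIN(y, n): n=7, y=-5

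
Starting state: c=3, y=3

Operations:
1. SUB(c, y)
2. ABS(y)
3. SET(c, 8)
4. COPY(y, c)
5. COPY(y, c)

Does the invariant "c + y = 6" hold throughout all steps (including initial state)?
No, violated after step 1

The invariant is violated after step 1.

State at each step:
Initial: c=3, y=3
After step 1: c=0, y=3
After step 2: c=0, y=3
After step 3: c=8, y=3
After step 4: c=8, y=8
After step 5: c=8, y=8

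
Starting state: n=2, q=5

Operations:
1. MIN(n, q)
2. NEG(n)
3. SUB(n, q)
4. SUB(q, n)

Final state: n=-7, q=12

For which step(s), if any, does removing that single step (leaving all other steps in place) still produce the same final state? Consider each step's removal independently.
Step(s) 1

Testing removal of each single step:
Without step 1: final = n=-7, q=12 (same)
Without step 2: final = n=-3, q=8 (different)
Without step 3: final = n=-2, q=7 (different)
Without step 4: final = n=-7, q=5 (different)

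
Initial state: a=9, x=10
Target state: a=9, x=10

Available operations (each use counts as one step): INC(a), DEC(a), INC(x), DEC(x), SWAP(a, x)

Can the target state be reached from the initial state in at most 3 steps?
Yes

Path (0 steps): 0 steps (already at target)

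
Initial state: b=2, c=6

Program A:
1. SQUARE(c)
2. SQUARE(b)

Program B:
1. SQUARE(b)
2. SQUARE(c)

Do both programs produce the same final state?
Yes

Program A final state: b=4, c=36
Program B final state: b=4, c=36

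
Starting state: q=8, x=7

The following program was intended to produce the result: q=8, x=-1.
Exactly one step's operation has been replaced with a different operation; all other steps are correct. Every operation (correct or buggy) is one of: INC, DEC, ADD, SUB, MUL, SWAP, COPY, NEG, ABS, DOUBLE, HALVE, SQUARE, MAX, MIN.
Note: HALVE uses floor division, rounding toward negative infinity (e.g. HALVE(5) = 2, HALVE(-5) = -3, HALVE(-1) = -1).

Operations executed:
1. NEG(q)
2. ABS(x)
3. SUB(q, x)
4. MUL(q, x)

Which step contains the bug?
Step 3

Trace with buggy code:
Initial: q=8, x=7
After step 1: q=-8, x=7
After step 2: q=-8, x=7
After step 3: q=-15, x=7
After step 4: q=-105, x=7
Actual final q=-105, x=7 ≠ expected q=8, x=-1.
Step 3 is the only position where a single-operation replacement can produce the expected result.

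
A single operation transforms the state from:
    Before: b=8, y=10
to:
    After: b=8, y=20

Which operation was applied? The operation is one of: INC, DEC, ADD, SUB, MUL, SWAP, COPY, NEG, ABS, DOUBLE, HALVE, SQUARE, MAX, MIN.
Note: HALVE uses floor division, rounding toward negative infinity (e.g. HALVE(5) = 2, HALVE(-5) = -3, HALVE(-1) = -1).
DOUBLE(y)

Analyzing the change:
Before: b=8, y=10
After: b=8, y=20
Variable y changed from 10 to 20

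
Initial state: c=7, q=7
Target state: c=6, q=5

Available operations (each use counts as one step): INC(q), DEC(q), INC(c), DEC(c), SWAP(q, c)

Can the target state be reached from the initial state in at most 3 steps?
Yes

Path (3 steps): DEC(q) → DEC(q) → DEC(c)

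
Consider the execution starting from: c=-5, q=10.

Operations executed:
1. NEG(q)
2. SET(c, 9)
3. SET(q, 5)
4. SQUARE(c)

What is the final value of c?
c = 81

Tracing execution:
Step 1: NEG(q) → c = -5
Step 2: SET(c, 9) → c = 9
Step 3: SET(q, 5) → c = 9
Step 4: SQUARE(c) → c = 81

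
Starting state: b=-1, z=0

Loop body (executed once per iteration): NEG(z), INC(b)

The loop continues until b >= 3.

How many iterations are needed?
4

Tracing iterations:
Initial: b=-1, z=0
After iteration 1: b=0, z=0
After iteration 2: b=1, z=0
After iteration 3: b=2, z=0
After iteration 4: b=3, z=0
b >= 3 now holds, so the loop exits after 4 iterations.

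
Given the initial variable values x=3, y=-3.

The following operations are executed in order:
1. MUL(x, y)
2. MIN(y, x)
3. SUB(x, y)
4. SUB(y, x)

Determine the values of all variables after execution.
{x: 0, y: -9}

Step-by-step execution:
Initial: x=3, y=-3
After step 1 (MUL(x, y)): x=-9, y=-3
After step 2 (MIN(y, x)): x=-9, y=-9
After step 3 (SUB(x, y)): x=0, y=-9
After step 4 (SUB(y, x)): x=0, y=-9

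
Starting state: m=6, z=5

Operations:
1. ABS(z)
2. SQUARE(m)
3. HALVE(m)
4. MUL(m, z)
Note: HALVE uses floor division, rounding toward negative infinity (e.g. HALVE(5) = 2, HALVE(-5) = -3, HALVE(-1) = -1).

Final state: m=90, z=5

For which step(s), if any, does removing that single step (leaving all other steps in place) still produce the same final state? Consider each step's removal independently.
Step(s) 1

Testing removal of each single step:
Without step 1: final = m=90, z=5 (same)
Without step 2: final = m=15, z=5 (different)
Without step 3: final = m=180, z=5 (different)
Without step 4: final = m=18, z=5 (different)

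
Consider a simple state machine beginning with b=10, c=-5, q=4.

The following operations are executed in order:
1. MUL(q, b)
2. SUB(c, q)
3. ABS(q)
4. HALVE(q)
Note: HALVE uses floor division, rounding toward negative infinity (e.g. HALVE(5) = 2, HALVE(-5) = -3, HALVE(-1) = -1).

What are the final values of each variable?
{b: 10, c: -45, q: 20}

Step-by-step execution:
Initial: b=10, c=-5, q=4
After step 1 (MUL(q, b)): b=10, c=-5, q=40
After step 2 (SUB(c, q)): b=10, c=-45, q=40
After step 3 (ABS(q)): b=10, c=-45, q=40
After step 4 (HALVE(q)): b=10, c=-45, q=20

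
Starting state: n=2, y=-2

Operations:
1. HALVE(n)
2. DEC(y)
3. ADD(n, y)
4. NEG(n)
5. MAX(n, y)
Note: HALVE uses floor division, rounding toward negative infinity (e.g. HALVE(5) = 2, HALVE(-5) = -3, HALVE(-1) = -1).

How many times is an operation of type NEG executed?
1

Counting NEG operations:
Step 4: NEG(n) ← NEG
Total: 1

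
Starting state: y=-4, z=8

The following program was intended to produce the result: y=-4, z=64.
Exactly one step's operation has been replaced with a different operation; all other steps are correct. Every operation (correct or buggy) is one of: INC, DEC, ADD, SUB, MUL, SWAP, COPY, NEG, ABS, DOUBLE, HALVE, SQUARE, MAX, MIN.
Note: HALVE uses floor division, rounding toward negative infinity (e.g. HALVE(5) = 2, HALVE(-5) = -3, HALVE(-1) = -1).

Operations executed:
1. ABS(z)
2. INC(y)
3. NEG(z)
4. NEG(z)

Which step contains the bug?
Step 2

Trace with buggy code:
Initial: y=-4, z=8
After step 1: y=-4, z=8
After step 2: y=-3, z=8
After step 3: y=-3, z=-8
After step 4: y=-3, z=8
Actual final y=-3, z=8 ≠ expected y=-4, z=64.
Step 2 is the only position where a single-operation replacement can produce the expected result.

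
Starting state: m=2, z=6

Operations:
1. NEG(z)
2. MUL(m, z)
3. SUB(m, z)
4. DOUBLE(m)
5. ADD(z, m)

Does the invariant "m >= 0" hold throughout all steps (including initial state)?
No, violated after step 2

The invariant is violated after step 2.

State at each step:
Initial: m=2, z=6
After step 1: m=2, z=-6
After step 2: m=-12, z=-6
After step 3: m=-6, z=-6
After step 4: m=-12, z=-6
After step 5: m=-12, z=-18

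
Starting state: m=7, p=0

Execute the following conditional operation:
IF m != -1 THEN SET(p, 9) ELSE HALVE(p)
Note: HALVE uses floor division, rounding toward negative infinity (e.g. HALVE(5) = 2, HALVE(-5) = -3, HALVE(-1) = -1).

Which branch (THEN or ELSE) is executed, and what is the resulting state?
Branch: THEN, Final state: m=7, p=9

Evaluating condition: m != -1
m = 7
Condition is True, so THEN branch executes
After SET(p, 9): m=7, p=9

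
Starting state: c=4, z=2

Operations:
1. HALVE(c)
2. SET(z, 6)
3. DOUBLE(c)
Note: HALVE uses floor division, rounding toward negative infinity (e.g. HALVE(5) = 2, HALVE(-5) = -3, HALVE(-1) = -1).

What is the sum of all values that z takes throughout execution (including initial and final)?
16

Values of z at each step:
Initial: z = 2
After step 1: z = 2
After step 2: z = 6
After step 3: z = 6
Sum = 2 + 2 + 6 + 6 = 16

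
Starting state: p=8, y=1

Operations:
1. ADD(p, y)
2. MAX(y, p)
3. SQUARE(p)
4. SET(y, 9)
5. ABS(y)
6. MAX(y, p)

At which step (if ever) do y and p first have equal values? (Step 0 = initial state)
Step 2

y and p first become equal after step 2.

Comparing values at each step:
Initial: y=1, p=8
After step 1: y=1, p=9
After step 2: y=9, p=9 ← equal!
After step 3: y=9, p=81
After step 4: y=9, p=81
After step 5: y=9, p=81
After step 6: y=81, p=81 ← equal!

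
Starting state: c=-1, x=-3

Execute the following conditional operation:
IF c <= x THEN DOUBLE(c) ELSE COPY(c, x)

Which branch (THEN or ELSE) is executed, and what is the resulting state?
Branch: ELSE, Final state: c=-3, x=-3

Evaluating condition: c <= x
c = -1, x = -3
Condition is False, so ELSE branch executes
After COPY(c, x): c=-3, x=-3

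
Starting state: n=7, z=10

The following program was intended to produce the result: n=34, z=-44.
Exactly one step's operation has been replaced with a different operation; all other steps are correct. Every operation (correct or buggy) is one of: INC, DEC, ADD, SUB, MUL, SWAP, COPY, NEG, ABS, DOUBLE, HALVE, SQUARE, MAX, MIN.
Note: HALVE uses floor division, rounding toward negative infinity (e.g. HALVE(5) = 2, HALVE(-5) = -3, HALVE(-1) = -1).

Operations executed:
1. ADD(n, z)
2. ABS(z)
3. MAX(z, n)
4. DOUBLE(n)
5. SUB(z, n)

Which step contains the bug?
Step 3

Trace with buggy code:
Initial: n=7, z=10
After step 1: n=17, z=10
After step 2: n=17, z=10
After step 3: n=17, z=17
After step 4: n=34, z=17
After step 5: n=34, z=-17
Actual final n=34, z=-17 ≠ expected n=34, z=-44.
Step 3 is the only position where a single-operation replacement can produce the expected result.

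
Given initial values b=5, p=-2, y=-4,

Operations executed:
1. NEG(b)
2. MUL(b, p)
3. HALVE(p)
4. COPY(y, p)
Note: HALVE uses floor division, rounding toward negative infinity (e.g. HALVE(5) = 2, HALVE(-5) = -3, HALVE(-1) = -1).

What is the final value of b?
b = 10

Tracing execution:
Step 1: NEG(b) → b = -5
Step 2: MUL(b, p) → b = 10
Step 3: HALVE(p) → b = 10
Step 4: COPY(y, p) → b = 10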